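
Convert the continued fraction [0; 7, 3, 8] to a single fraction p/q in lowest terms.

25/183

Using pₖ = aₖpₖ₋₁ + pₖ₋₂ and qₖ = aₖqₖ₋₁ + qₖ₋₂:
  k=0: a=0, p=0, q=1
  k=1: a=7, p=1, q=7
  k=2: a=3, p=3, q=22
  k=3: a=8, p=25, q=183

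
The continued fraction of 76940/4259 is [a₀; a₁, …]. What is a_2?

76940 = 18·4259 + 278   →  a_0 = 18
4259 = 15·278 + 89   →  a_1 = 15
278 = 3·89 + 11   →  a_2 = 3

3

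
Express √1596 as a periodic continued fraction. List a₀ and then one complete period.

a₀ = ⌊√1596⌋ = 39.
With m₀=0, d₀=1 and mₖ₊₁ = dₖaₖ − mₖ, dₖ₊₁ = (n − mₖ₊₁²)/dₖ, aₖ₊₁ = ⌊(a₀+mₖ₊₁)/dₖ₊₁⌋:
  k=1: m=39, d=75, a=1
  k=2: m=36, d=4, a=18
  k=3: m=36, d=75, a=1
  k=4: m=39, d=1, a=78
d=1 and a=2a₀=78 at k=4, so the next step gives (m, d) = (39, 75) again — its k=1 value — and the period has length 4.

[39; 1, 18, 1, 78]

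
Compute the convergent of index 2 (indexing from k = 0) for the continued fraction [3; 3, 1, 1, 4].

13/4

Using pₖ = aₖpₖ₋₁ + pₖ₋₂, qₖ = aₖqₖ₋₁ + qₖ₋₂ (with p₋₁=1, p₋₂=0, q₋₁=0, q₋₂=1):
  k=0: a=3, p=3, q=1
  k=1: a=3, p=10, q=3
  k=2: a=1, p=13, q=4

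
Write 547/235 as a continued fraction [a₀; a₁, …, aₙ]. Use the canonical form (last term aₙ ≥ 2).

547 = 2·235 + 77
235 = 3·77 + 4
77 = 19·4 + 1
4 = 4·1 + 0  (stop)
So 547/235 = [2; 3, 19, 4].

[2; 3, 19, 4]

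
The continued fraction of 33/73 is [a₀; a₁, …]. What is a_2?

4

33 = 0·73 + 33   →  a_0 = 0
73 = 2·33 + 7   →  a_1 = 2
33 = 4·7 + 5   →  a_2 = 4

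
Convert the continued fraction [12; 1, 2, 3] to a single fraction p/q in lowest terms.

Fold from the inside: start with 3/1.
  2 + 1/3 = 7/3
  1 + 3/7 = 10/7
  12 + 7/10 = 127/10

127/10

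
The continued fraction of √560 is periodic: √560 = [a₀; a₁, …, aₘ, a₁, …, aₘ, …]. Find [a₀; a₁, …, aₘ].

[23; 1, 1, 1, 46]

a₀ = ⌊√560⌋ = 23.
With m₀=0, d₀=1 and mₖ₊₁ = dₖaₖ − mₖ, dₖ₊₁ = (n − mₖ₊₁²)/dₖ, aₖ₊₁ = ⌊(a₀+mₖ₊₁)/dₖ₊₁⌋:
  k=1: m=23, d=31, a=1
  k=2: m=8, d=16, a=1
  k=3: m=8, d=31, a=1
  k=4: m=23, d=1, a=46
d=1 and a=2a₀=46 at k=4, so the next step gives (m, d) = (23, 31) again — its k=1 value — and the period has length 4.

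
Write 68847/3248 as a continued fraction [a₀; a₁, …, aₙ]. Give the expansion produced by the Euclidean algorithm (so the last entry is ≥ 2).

[21; 5, 12, 17, 1, 2]

68847 = 21·3248 + 639
3248 = 5·639 + 53
639 = 12·53 + 3
53 = 17·3 + 2
3 = 1·2 + 1
2 = 2·1 + 0  (stop)
So 68847/3248 = [21; 5, 12, 17, 1, 2].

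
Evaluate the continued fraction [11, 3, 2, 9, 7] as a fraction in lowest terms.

5294/469

Using pₖ = aₖpₖ₋₁ + pₖ₋₂ and qₖ = aₖqₖ₋₁ + qₖ₋₂:
  k=0: a=11, p=11, q=1
  k=1: a=3, p=34, q=3
  k=2: a=2, p=79, q=7
  k=3: a=9, p=745, q=66
  k=4: a=7, p=5294, q=469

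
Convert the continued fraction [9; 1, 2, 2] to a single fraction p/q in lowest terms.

68/7

Fold from the inside: start with 2/1.
  2 + 1/2 = 5/2
  1 + 2/5 = 7/5
  9 + 5/7 = 68/7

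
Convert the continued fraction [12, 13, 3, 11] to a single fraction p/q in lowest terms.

5470/453

Fold from the inside: start with 11/1.
  3 + 1/11 = 34/11
  13 + 11/34 = 453/34
  12 + 34/453 = 5470/453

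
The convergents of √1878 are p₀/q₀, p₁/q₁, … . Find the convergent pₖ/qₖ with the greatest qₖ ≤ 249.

5677/131

√1878 = [43; 2, 1, 42, 1, 2, 86, …] (period length 6).
Convergents:
  p_0/q_0 = 43/1
  p_1/q_1 = 87/2
  p_2/q_2 = 130/3
  p_3/q_3 = 5547/128
  p_4/q_4 = 5677/131
  p_5/q_5 = 16901/390
q_4 = 131 ≤ 249 < 390 = q_5, so the answer is 5677/131.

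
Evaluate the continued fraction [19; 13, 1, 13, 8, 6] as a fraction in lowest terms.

183833/9639

Using pₖ = aₖpₖ₋₁ + pₖ₋₂ and qₖ = aₖqₖ₋₁ + qₖ₋₂:
  k=0: a=19, p=19, q=1
  k=1: a=13, p=248, q=13
  k=2: a=1, p=267, q=14
  k=3: a=13, p=3719, q=195
  k=4: a=8, p=30019, q=1574
  k=5: a=6, p=183833, q=9639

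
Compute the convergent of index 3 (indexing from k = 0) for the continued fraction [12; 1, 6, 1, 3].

Using pₖ = aₖpₖ₋₁ + pₖ₋₂, qₖ = aₖqₖ₋₁ + qₖ₋₂ (with p₋₁=1, p₋₂=0, q₋₁=0, q₋₂=1):
  k=0: a=12, p=12, q=1
  k=1: a=1, p=13, q=1
  k=2: a=6, p=90, q=7
  k=3: a=1, p=103, q=8

103/8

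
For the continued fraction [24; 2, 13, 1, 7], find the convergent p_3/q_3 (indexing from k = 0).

Using pₖ = aₖpₖ₋₁ + pₖ₋₂, qₖ = aₖqₖ₋₁ + qₖ₋₂ (with p₋₁=1, p₋₂=0, q₋₁=0, q₋₂=1):
  k=0: a=24, p=24, q=1
  k=1: a=2, p=49, q=2
  k=2: a=13, p=661, q=27
  k=3: a=1, p=710, q=29

710/29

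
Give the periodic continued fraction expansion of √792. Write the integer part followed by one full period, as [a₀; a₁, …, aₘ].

[28; 7, 56]

a₀ = ⌊√792⌋ = 28.
With m₀=0, d₀=1 and mₖ₊₁ = dₖaₖ − mₖ, dₖ₊₁ = (n − mₖ₊₁²)/dₖ, aₖ₊₁ = ⌊(a₀+mₖ₊₁)/dₖ₊₁⌋:
  k=1: m=28, d=8, a=7
  k=2: m=28, d=1, a=56
d=1 and a=2a₀=56 at k=2, so the next step gives (m, d) = (28, 8) again — its k=1 value — and the period has length 2.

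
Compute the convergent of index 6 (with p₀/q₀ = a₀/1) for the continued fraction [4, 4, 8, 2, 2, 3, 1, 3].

Using pₖ = aₖpₖ₋₁ + pₖ₋₂, qₖ = aₖqₖ₋₁ + qₖ₋₂ (with p₋₁=1, p₋₂=0, q₋₁=0, q₋₂=1):
  k=0: a=4, p=4, q=1
  k=1: a=4, p=17, q=4
  k=2: a=8, p=140, q=33
  k=3: a=2, p=297, q=70
  k=4: a=2, p=734, q=173
  k=5: a=3, p=2499, q=589
  k=6: a=1, p=3233, q=762

3233/762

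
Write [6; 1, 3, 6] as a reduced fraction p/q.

Fold from the inside: start with 6/1.
  3 + 1/6 = 19/6
  1 + 6/19 = 25/19
  6 + 19/25 = 169/25

169/25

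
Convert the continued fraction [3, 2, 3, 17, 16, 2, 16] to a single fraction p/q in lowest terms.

226552/66055

Using pₖ = aₖpₖ₋₁ + pₖ₋₂ and qₖ = aₖqₖ₋₁ + qₖ₋₂:
  k=0: a=3, p=3, q=1
  k=1: a=2, p=7, q=2
  k=2: a=3, p=24, q=7
  k=3: a=17, p=415, q=121
  k=4: a=16, p=6664, q=1943
  k=5: a=2, p=13743, q=4007
  k=6: a=16, p=226552, q=66055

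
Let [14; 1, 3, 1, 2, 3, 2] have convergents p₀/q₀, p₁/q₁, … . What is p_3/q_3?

Using pₖ = aₖpₖ₋₁ + pₖ₋₂, qₖ = aₖqₖ₋₁ + qₖ₋₂ (with p₋₁=1, p₋₂=0, q₋₁=0, q₋₂=1):
  k=0: a=14, p=14, q=1
  k=1: a=1, p=15, q=1
  k=2: a=3, p=59, q=4
  k=3: a=1, p=74, q=5

74/5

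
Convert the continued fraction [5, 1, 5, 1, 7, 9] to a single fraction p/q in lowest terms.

2939/502

Fold from the inside: start with 9/1.
  7 + 1/9 = 64/9
  1 + 9/64 = 73/64
  5 + 64/73 = 429/73
  1 + 73/429 = 502/429
  5 + 429/502 = 2939/502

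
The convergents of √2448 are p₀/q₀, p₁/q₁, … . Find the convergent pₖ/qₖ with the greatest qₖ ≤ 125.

2177/44

√2448 = [49; 2, 10, 2, 98, …] (period length 4).
Convergents:
  p_0/q_0 = 49/1
  p_1/q_1 = 99/2
  p_2/q_2 = 1039/21
  p_3/q_3 = 2177/44
  p_4/q_4 = 214385/4333
q_3 = 44 ≤ 125 < 4333 = q_4, so the answer is 2177/44.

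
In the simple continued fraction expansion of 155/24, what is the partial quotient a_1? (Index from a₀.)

2

155 = 6·24 + 11   →  a_0 = 6
24 = 2·11 + 2   →  a_1 = 2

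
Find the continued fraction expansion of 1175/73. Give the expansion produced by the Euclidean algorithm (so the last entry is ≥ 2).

1175 = 16×73 + 7
73 = 10×7 + 3
7 = 2×3 + 1
3 = 3×1 + 0  (stop)
So 1175/73 = [16; 10, 2, 3].

[16; 10, 2, 3]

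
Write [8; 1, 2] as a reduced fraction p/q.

Fold from the inside: start with 2/1.
  1 + 1/2 = 3/2
  8 + 2/3 = 26/3

26/3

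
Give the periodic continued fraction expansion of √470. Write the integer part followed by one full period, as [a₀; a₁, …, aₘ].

[21; 1, 2, 8, 2, 1, 42]

a₀ = ⌊√470⌋ = 21.
With m₀=0, d₀=1 and mₖ₊₁ = dₖaₖ − mₖ, dₖ₊₁ = (n − mₖ₊₁²)/dₖ, aₖ₊₁ = ⌊(a₀+mₖ₊₁)/dₖ₊₁⌋:
  k=1: m=21, d=29, a=1
  k=2: m=8, d=14, a=2
  k=3: m=20, d=5, a=8
  k=4: m=20, d=14, a=2
  k=5: m=8, d=29, a=1
  k=6: m=21, d=1, a=42
d=1 and a=2a₀=42 at k=6, so the next step gives (m, d) = (21, 29) again — its k=1 value — and the period has length 6.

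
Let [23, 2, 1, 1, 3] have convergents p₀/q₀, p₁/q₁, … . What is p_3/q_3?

117/5

Using pₖ = aₖpₖ₋₁ + pₖ₋₂, qₖ = aₖqₖ₋₁ + qₖ₋₂ (with p₋₁=1, p₋₂=0, q₋₁=0, q₋₂=1):
  k=0: a=23, p=23, q=1
  k=1: a=2, p=47, q=2
  k=2: a=1, p=70, q=3
  k=3: a=1, p=117, q=5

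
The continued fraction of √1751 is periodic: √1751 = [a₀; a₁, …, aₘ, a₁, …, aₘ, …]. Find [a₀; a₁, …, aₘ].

[41; 1, 5, 2, 4, 2, 5, 1, 82]

a₀ = ⌊√1751⌋ = 41.
With m₀=0, d₀=1 and mₖ₊₁ = dₖaₖ − mₖ, dₖ₊₁ = (n − mₖ₊₁²)/dₖ, aₖ₊₁ = ⌊(a₀+mₖ₊₁)/dₖ₊₁⌋:
  k=1: m=41, d=70, a=1
  k=2: m=29, d=13, a=5
  k=3: m=36, d=35, a=2
  k=4: m=34, d=17, a=4
  k=5: m=34, d=35, a=2
  k=6: m=36, d=13, a=5
  k=7: m=29, d=70, a=1
  k=8: m=41, d=1, a=82
d=1 and a=2a₀=82 at k=8, so the next step gives (m, d) = (41, 70) again — its k=1 value — and the period has length 8.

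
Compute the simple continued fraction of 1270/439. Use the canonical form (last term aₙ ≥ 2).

1270 = 2·439 + 392
439 = 1·392 + 47
392 = 8·47 + 16
47 = 2·16 + 15
16 = 1·15 + 1
15 = 15·1 + 0  (stop)
So 1270/439 = [2; 1, 8, 2, 1, 15].

[2; 1, 8, 2, 1, 15]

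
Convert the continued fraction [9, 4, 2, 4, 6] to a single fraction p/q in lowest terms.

Using pₖ = aₖpₖ₋₁ + pₖ₋₂ and qₖ = aₖqₖ₋₁ + qₖ₋₂:
  k=0: a=9, p=9, q=1
  k=1: a=4, p=37, q=4
  k=2: a=2, p=83, q=9
  k=3: a=4, p=369, q=40
  k=4: a=6, p=2297, q=249

2297/249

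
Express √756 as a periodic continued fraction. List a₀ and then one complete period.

a₀ = ⌊√756⌋ = 27.
With m₀=0, d₀=1 and mₖ₊₁ = dₖaₖ − mₖ, dₖ₊₁ = (n − mₖ₊₁²)/dₖ, aₖ₊₁ = ⌊(a₀+mₖ₊₁)/dₖ₊₁⌋:
  k=1: m=27, d=27, a=2
  k=2: m=27, d=1, a=54
d=1 and a=2a₀=54 at k=2, so the next step gives (m, d) = (27, 27) again — its k=1 value — and the period has length 2.

[27; 2, 54]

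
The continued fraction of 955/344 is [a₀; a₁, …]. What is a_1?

955 = 2·344 + 267   →  a_0 = 2
344 = 1·267 + 77   →  a_1 = 1

1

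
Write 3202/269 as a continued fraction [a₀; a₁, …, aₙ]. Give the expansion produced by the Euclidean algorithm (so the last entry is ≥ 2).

3202 = 11·269 + 243
269 = 1·243 + 26
243 = 9·26 + 9
26 = 2·9 + 8
9 = 1·8 + 1
8 = 8·1 + 0  (stop)
So 3202/269 = [11; 1, 9, 2, 1, 8].

[11; 1, 9, 2, 1, 8]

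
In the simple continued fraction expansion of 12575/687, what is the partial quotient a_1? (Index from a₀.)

3

12575 = 18·687 + 209   →  a_0 = 18
687 = 3·209 + 60   →  a_1 = 3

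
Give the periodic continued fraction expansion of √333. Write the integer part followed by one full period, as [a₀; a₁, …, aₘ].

a₀ = ⌊√333⌋ = 18.
With m₀=0, d₀=1 and mₖ₊₁ = dₖaₖ − mₖ, dₖ₊₁ = (n − mₖ₊₁²)/dₖ, aₖ₊₁ = ⌊(a₀+mₖ₊₁)/dₖ₊₁⌋:
  k=1: m=18, d=9, a=4
  k=2: m=18, d=1, a=36
d=1 and a=2a₀=36 at k=2, so the next step gives (m, d) = (18, 9) again — its k=1 value — and the period has length 2.

[18; 4, 36]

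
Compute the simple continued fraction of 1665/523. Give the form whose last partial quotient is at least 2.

1665 = 3×523 + 96
523 = 5×96 + 43
96 = 2×43 + 10
43 = 4×10 + 3
10 = 3×3 + 1
3 = 3×1 + 0  (stop)
So 1665/523 = [3; 5, 2, 4, 3, 3].

[3; 5, 2, 4, 3, 3]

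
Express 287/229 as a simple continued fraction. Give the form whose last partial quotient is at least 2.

287 = 1*229 + 58
229 = 3*58 + 55
58 = 1*55 + 3
55 = 18*3 + 1
3 = 3*1 + 0  (stop)
So 287/229 = [1; 3, 1, 18, 3].

[1; 3, 1, 18, 3]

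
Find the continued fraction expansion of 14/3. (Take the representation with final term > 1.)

14 = 4×3 + 2
3 = 1×2 + 1
2 = 2×1 + 0  (stop)
So 14/3 = [4; 1, 2].

[4; 1, 2]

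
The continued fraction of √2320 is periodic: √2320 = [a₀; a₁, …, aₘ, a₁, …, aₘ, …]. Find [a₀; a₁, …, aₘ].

a₀ = ⌊√2320⌋ = 48.

[48; 6, 96]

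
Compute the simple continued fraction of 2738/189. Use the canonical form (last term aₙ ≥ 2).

[14; 2, 18, 2, 2]

2738 = 14·189 + 92
189 = 2·92 + 5
92 = 18·5 + 2
5 = 2·2 + 1
2 = 2·1 + 0  (stop)
So 2738/189 = [14; 2, 18, 2, 2].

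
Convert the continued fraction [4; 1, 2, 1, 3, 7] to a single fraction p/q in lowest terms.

Fold from the inside: start with 7/1.
  3 + 1/7 = 22/7
  1 + 7/22 = 29/22
  2 + 22/29 = 80/29
  1 + 29/80 = 109/80
  4 + 80/109 = 516/109

516/109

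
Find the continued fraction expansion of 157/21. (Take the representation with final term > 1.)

157 = 7·21 + 10
21 = 2·10 + 1
10 = 10·1 + 0  (stop)
So 157/21 = [7; 2, 10].

[7; 2, 10]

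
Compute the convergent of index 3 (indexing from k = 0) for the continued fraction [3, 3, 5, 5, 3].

275/83

Using pₖ = aₖpₖ₋₁ + pₖ₋₂, qₖ = aₖqₖ₋₁ + qₖ₋₂ (with p₋₁=1, p₋₂=0, q₋₁=0, q₋₂=1):
  k=0: a=3, p=3, q=1
  k=1: a=3, p=10, q=3
  k=2: a=5, p=53, q=16
  k=3: a=5, p=275, q=83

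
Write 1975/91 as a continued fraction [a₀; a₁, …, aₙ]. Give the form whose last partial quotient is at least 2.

[21; 1, 2, 2, 1, 2, 3]

1975 = 21×91 + 64
91 = 1×64 + 27
64 = 2×27 + 10
27 = 2×10 + 7
10 = 1×7 + 3
7 = 2×3 + 1
3 = 3×1 + 0  (stop)
So 1975/91 = [21; 1, 2, 2, 1, 2, 3].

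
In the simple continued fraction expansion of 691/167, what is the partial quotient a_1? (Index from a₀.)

7

691 = 4·167 + 23   →  a_0 = 4
167 = 7·23 + 6   →  a_1 = 7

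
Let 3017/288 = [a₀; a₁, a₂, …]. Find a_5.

1

3017 = 10·288 + 137   →  a_0 = 10
288 = 2·137 + 14   →  a_1 = 2
137 = 9·14 + 11   →  a_2 = 9
14 = 1·11 + 3   →  a_3 = 1
11 = 3·3 + 2   →  a_4 = 3
3 = 1·2 + 1   →  a_5 = 1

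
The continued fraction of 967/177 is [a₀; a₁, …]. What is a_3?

967 = 5·177 + 82   →  a_0 = 5
177 = 2·82 + 13   →  a_1 = 2
82 = 6·13 + 4   →  a_2 = 6
13 = 3·4 + 1   →  a_3 = 3

3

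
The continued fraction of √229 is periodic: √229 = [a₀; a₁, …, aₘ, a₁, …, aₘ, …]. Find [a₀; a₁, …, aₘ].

[15; 7, 1, 1, 7, 30]

a₀ = ⌊√229⌋ = 15.
With m₀=0, d₀=1 and mₖ₊₁ = dₖaₖ − mₖ, dₖ₊₁ = (n − mₖ₊₁²)/dₖ, aₖ₊₁ = ⌊(a₀+mₖ₊₁)/dₖ₊₁⌋:
  k=1: m=15, d=4, a=7
  k=2: m=13, d=15, a=1
  k=3: m=2, d=15, a=1
  k=4: m=13, d=4, a=7
  k=5: m=15, d=1, a=30
d=1 and a=2a₀=30 at k=5, so the next step gives (m, d) = (15, 4) again — its k=1 value — and the period has length 5.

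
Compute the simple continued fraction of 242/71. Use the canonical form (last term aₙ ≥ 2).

242 = 3×71 + 29
71 = 2×29 + 13
29 = 2×13 + 3
13 = 4×3 + 1
3 = 3×1 + 0  (stop)
So 242/71 = [3; 2, 2, 4, 3].

[3; 2, 2, 4, 3]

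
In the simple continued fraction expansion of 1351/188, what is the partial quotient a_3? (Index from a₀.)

1351 = 7·188 + 35   →  a_0 = 7
188 = 5·35 + 13   →  a_1 = 5
35 = 2·13 + 9   →  a_2 = 2
13 = 1·9 + 4   →  a_3 = 1

1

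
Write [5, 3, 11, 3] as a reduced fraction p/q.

Fold from the inside: start with 3/1.
  11 + 1/3 = 34/3
  3 + 3/34 = 105/34
  5 + 34/105 = 559/105

559/105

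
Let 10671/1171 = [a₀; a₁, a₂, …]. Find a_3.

6

10671 = 9·1171 + 132   →  a_0 = 9
1171 = 8·132 + 115   →  a_1 = 8
132 = 1·115 + 17   →  a_2 = 1
115 = 6·17 + 13   →  a_3 = 6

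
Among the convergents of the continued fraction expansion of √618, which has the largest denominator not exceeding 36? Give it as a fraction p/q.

√618 = [24; 1, 6, 8, 6, 1, 48, …] (period length 6).
Convergents:
  p_0/q_0 = 24/1
  p_1/q_1 = 25/1
  p_2/q_2 = 174/7
  p_3/q_3 = 1417/57
q_2 = 7 ≤ 36 < 57 = q_3, so the answer is 174/7.

174/7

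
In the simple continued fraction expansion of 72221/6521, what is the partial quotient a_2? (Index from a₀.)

3

72221 = 11·6521 + 490   →  a_0 = 11
6521 = 13·490 + 151   →  a_1 = 13
490 = 3·151 + 37   →  a_2 = 3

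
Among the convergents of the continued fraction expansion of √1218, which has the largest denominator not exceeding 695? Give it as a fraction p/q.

√1218 = [34; 1, 8, 1, 68, …] (period length 4).
Convergents:
  p_0/q_0 = 34/1
  p_1/q_1 = 35/1
  p_2/q_2 = 314/9
  p_3/q_3 = 349/10
  p_4/q_4 = 24046/689
  p_5/q_5 = 24395/699
q_4 = 689 ≤ 695 < 699 = q_5, so the answer is 24046/689.

24046/689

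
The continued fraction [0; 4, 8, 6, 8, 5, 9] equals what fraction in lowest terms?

Fold from the inside: start with 9/1.
  5 + 1/9 = 46/9
  8 + 9/46 = 377/46
  6 + 46/377 = 2308/377
  8 + 377/2308 = 18841/2308
  4 + 2308/18841 = 77672/18841
  0 + 18841/77672 = 18841/77672

18841/77672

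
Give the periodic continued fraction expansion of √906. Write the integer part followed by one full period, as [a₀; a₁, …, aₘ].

a₀ = ⌊√906⌋ = 30.

[30; 10, 60]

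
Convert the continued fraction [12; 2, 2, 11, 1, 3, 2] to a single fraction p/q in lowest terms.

Using pₖ = aₖpₖ₋₁ + pₖ₋₂ and qₖ = aₖqₖ₋₁ + qₖ₋₂:
  k=0: a=12, p=12, q=1
  k=1: a=2, p=25, q=2
  k=2: a=2, p=62, q=5
  k=3: a=11, p=707, q=57
  k=4: a=1, p=769, q=62
  k=5: a=3, p=3014, q=243
  k=6: a=2, p=6797, q=548

6797/548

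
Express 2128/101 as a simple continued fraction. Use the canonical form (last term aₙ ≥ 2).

2128 = 21*101 + 7
101 = 14*7 + 3
7 = 2*3 + 1
3 = 3*1 + 0  (stop)
So 2128/101 = [21; 14, 2, 3].

[21; 14, 2, 3]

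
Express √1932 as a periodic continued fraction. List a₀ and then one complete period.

a₀ = ⌊√1932⌋ = 43.

[43; 1, 20, 1, 86]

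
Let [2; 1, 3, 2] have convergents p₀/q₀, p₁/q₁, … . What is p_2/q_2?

11/4

Using pₖ = aₖpₖ₋₁ + pₖ₋₂, qₖ = aₖqₖ₋₁ + qₖ₋₂ (with p₋₁=1, p₋₂=0, q₋₁=0, q₋₂=1):
  k=0: a=2, p=2, q=1
  k=1: a=1, p=3, q=1
  k=2: a=3, p=11, q=4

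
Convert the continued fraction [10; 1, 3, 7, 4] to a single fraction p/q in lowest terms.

Fold from the inside: start with 4/1.
  7 + 1/4 = 29/4
  3 + 4/29 = 91/29
  1 + 29/91 = 120/91
  10 + 91/120 = 1291/120

1291/120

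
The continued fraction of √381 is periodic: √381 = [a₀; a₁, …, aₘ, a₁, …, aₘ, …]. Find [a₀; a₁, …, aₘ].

a₀ = ⌊√381⌋ = 19.

[19; 1, 1, 12, 1, 1, 38]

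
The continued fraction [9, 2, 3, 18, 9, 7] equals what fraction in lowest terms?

77710/8241

Using pₖ = aₖpₖ₋₁ + pₖ₋₂ and qₖ = aₖqₖ₋₁ + qₖ₋₂:
  k=0: a=9, p=9, q=1
  k=1: a=2, p=19, q=2
  k=2: a=3, p=66, q=7
  k=3: a=18, p=1207, q=128
  k=4: a=9, p=10929, q=1159
  k=5: a=7, p=77710, q=8241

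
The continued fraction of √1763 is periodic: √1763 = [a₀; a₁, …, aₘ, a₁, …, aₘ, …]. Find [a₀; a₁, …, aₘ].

a₀ = ⌊√1763⌋ = 41.
With m₀=0, d₀=1 and mₖ₊₁ = dₖaₖ − mₖ, dₖ₊₁ = (n − mₖ₊₁²)/dₖ, aₖ₊₁ = ⌊(a₀+mₖ₊₁)/dₖ₊₁⌋:
  k=1: m=41, d=82, a=1
  k=2: m=41, d=1, a=82
d=1 and a=2a₀=82 at k=2, so the next step gives (m, d) = (41, 82) again — its k=1 value — and the period has length 2.

[41; 1, 82]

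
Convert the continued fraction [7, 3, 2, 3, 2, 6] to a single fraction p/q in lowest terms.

Fold from the inside: start with 6/1.
  2 + 1/6 = 13/6
  3 + 6/13 = 45/13
  2 + 13/45 = 103/45
  3 + 45/103 = 354/103
  7 + 103/354 = 2581/354

2581/354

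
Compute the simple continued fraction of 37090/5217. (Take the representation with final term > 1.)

[7; 9, 7, 3, 8, 3]

37090 = 7×5217 + 571
5217 = 9×571 + 78
571 = 7×78 + 25
78 = 3×25 + 3
25 = 8×3 + 1
3 = 3×1 + 0  (stop)
So 37090/5217 = [7; 9, 7, 3, 8, 3].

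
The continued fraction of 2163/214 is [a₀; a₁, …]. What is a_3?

3

2163 = 10·214 + 23   →  a_0 = 10
214 = 9·23 + 7   →  a_1 = 9
23 = 3·7 + 2   →  a_2 = 3
7 = 3·2 + 1   →  a_3 = 3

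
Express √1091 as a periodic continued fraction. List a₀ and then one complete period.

a₀ = ⌊√1091⌋ = 33.
With m₀=0, d₀=1 and mₖ₊₁ = dₖaₖ − mₖ, dₖ₊₁ = (n − mₖ₊₁²)/dₖ, aₖ₊₁ = ⌊(a₀+mₖ₊₁)/dₖ₊₁⌋:
  k=1: m=33, d=2, a=33
  k=2: m=33, d=1, a=66
d=1 and a=2a₀=66 at k=2, so the next step gives (m, d) = (33, 2) again — its k=1 value — and the period has length 2.

[33; 33, 66]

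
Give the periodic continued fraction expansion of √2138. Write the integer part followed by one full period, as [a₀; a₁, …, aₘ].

[46; 4, 5, 5, 4, 92]

a₀ = ⌊√2138⌋ = 46.
With m₀=0, d₀=1 and mₖ₊₁ = dₖaₖ − mₖ, dₖ₊₁ = (n − mₖ₊₁²)/dₖ, aₖ₊₁ = ⌊(a₀+mₖ₊₁)/dₖ₊₁⌋:
  k=1: m=46, d=22, a=4
  k=2: m=42, d=17, a=5
  k=3: m=43, d=17, a=5
  k=4: m=42, d=22, a=4
  k=5: m=46, d=1, a=92
d=1 and a=2a₀=92 at k=5, so the next step gives (m, d) = (46, 22) again — its k=1 value — and the period has length 5.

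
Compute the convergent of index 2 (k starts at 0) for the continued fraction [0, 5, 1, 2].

1/6

Using pₖ = aₖpₖ₋₁ + pₖ₋₂, qₖ = aₖqₖ₋₁ + qₖ₋₂ (with p₋₁=1, p₋₂=0, q₋₁=0, q₋₂=1):
  k=0: a=0, p=0, q=1
  k=1: a=5, p=1, q=5
  k=2: a=1, p=1, q=6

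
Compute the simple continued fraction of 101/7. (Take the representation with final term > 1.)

[14; 2, 3]

101 = 14·7 + 3
7 = 2·3 + 1
3 = 3·1 + 0  (stop)
So 101/7 = [14; 2, 3].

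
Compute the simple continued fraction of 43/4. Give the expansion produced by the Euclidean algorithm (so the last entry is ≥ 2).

[10; 1, 3]

43 = 10·4 + 3
4 = 1·3 + 1
3 = 3·1 + 0  (stop)
So 43/4 = [10; 1, 3].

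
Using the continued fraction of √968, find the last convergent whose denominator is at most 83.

2209/71

√968 = [31; 8, 1, 6, 1, 8, 62, …] (period length 6).
Convergents:
  p_0/q_0 = 31/1
  p_1/q_1 = 249/8
  p_2/q_2 = 280/9
  p_3/q_3 = 1929/62
  p_4/q_4 = 2209/71
  p_5/q_5 = 19601/630
q_4 = 71 ≤ 83 < 630 = q_5, so the answer is 2209/71.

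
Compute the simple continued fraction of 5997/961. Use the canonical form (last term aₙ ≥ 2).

[6; 4, 6, 4, 9]

5997 = 6·961 + 231
961 = 4·231 + 37
231 = 6·37 + 9
37 = 4·9 + 1
9 = 9·1 + 0  (stop)
So 5997/961 = [6; 4, 6, 4, 9].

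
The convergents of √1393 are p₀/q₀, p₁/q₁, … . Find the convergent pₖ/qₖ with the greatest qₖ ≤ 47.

√1393 = [37; 3, 10, 3, 74, …] (period length 4).
Convergents:
  p_0/q_0 = 37/1
  p_1/q_1 = 112/3
  p_2/q_2 = 1157/31
  p_3/q_3 = 3583/96
q_2 = 31 ≤ 47 < 96 = q_3, so the answer is 1157/31.

1157/31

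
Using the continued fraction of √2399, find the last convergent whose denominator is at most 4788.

232751/4752

√2399 = [48; 1, 47, 1, 96, …] (period length 4).
Convergents:
  p_0/q_0 = 48/1
  p_1/q_1 = 49/1
  p_2/q_2 = 2351/48
  p_3/q_3 = 2400/49
  p_4/q_4 = 232751/4752
  p_5/q_5 = 235151/4801
q_4 = 4752 ≤ 4788 < 4801 = q_5, so the answer is 232751/4752.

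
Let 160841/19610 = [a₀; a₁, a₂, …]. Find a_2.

160841 = 8·19610 + 3961   →  a_0 = 8
19610 = 4·3961 + 3766   →  a_1 = 4
3961 = 1·3766 + 195   →  a_2 = 1

1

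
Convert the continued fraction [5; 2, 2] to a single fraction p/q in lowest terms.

27/5

Using pₖ = aₖpₖ₋₁ + pₖ₋₂ and qₖ = aₖqₖ₋₁ + qₖ₋₂:
  k=0: a=5, p=5, q=1
  k=1: a=2, p=11, q=2
  k=2: a=2, p=27, q=5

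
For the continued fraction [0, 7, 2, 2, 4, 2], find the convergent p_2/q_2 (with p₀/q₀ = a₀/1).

2/15

Using pₖ = aₖpₖ₋₁ + pₖ₋₂, qₖ = aₖqₖ₋₁ + qₖ₋₂ (with p₋₁=1, p₋₂=0, q₋₁=0, q₋₂=1):
  k=0: a=0, p=0, q=1
  k=1: a=7, p=1, q=7
  k=2: a=2, p=2, q=15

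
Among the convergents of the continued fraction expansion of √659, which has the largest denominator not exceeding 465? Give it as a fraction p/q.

√659 = [25; 1, 2, 25, 2, 1, 50, …] (period length 6).
Convergents:
  p_0/q_0 = 25/1
  p_1/q_1 = 26/1
  p_2/q_2 = 77/3
  p_3/q_3 = 1951/76
  p_4/q_4 = 3979/155
  p_5/q_5 = 5930/231
  p_6/q_6 = 300479/11705
q_5 = 231 ≤ 465 < 11705 = q_6, so the answer is 5930/231.

5930/231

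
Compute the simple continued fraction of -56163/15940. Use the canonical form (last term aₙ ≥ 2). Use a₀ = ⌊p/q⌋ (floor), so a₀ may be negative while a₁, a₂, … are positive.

-56163 = -4×15940 + 7597
15940 = 2×7597 + 746
7597 = 10×746 + 137
746 = 5×137 + 61
137 = 2×61 + 15
61 = 4×15 + 1
15 = 15×1 + 0  (stop)
So -56163/15940 = [-4; 2, 10, 5, 2, 4, 15].

[-4; 2, 10, 5, 2, 4, 15]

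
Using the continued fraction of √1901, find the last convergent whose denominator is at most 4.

√1901 = [43; 1, 1, 1, 1, 86, …] (period length 5).
Convergents:
  p_0/q_0 = 43/1
  p_1/q_1 = 44/1
  p_2/q_2 = 87/2
  p_3/q_3 = 131/3
  p_4/q_4 = 218/5
q_3 = 3 ≤ 4 < 5 = q_4, so the answer is 131/3.

131/3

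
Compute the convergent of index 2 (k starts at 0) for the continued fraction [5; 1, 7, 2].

Using pₖ = aₖpₖ₋₁ + pₖ₋₂, qₖ = aₖqₖ₋₁ + qₖ₋₂ (with p₋₁=1, p₋₂=0, q₋₁=0, q₋₂=1):
  k=0: a=5, p=5, q=1
  k=1: a=1, p=6, q=1
  k=2: a=7, p=47, q=8

47/8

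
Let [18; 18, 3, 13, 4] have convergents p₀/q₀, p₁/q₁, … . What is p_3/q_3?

Using pₖ = aₖpₖ₋₁ + pₖ₋₂, qₖ = aₖqₖ₋₁ + qₖ₋₂ (with p₋₁=1, p₋₂=0, q₋₁=0, q₋₂=1):
  k=0: a=18, p=18, q=1
  k=1: a=18, p=325, q=18
  k=2: a=3, p=993, q=55
  k=3: a=13, p=13234, q=733

13234/733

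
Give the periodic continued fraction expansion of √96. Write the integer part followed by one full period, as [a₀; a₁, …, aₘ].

a₀ = ⌊√96⌋ = 9.
With m₀=0, d₀=1 and mₖ₊₁ = dₖaₖ − mₖ, dₖ₊₁ = (n − mₖ₊₁²)/dₖ, aₖ₊₁ = ⌊(a₀+mₖ₊₁)/dₖ₊₁⌋:
  k=1: m=9, d=15, a=1
  k=2: m=6, d=4, a=3
  k=3: m=6, d=15, a=1
  k=4: m=9, d=1, a=18
d=1 and a=2a₀=18 at k=4, so the next step gives (m, d) = (9, 15) again — its k=1 value — and the period has length 4.

[9; 1, 3, 1, 18]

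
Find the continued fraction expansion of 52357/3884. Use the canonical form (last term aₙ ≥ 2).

[13; 2, 12, 9, 17]

52357 = 13*3884 + 1865
3884 = 2*1865 + 154
1865 = 12*154 + 17
154 = 9*17 + 1
17 = 17*1 + 0  (stop)
So 52357/3884 = [13; 2, 12, 9, 17].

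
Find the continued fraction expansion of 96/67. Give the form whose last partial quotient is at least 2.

96 = 1×67 + 29
67 = 2×29 + 9
29 = 3×9 + 2
9 = 4×2 + 1
2 = 2×1 + 0  (stop)
So 96/67 = [1; 2, 3, 4, 2].

[1; 2, 3, 4, 2]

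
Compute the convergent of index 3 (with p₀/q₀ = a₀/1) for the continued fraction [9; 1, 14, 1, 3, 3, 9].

Using pₖ = aₖpₖ₋₁ + pₖ₋₂, qₖ = aₖqₖ₋₁ + qₖ₋₂ (with p₋₁=1, p₋₂=0, q₋₁=0, q₋₂=1):
  k=0: a=9, p=9, q=1
  k=1: a=1, p=10, q=1
  k=2: a=14, p=149, q=15
  k=3: a=1, p=159, q=16

159/16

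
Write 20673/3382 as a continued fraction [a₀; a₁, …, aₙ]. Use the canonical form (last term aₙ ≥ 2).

[6; 8, 1, 7, 9, 2, 2]

20673 = 6·3382 + 381
3382 = 8·381 + 334
381 = 1·334 + 47
334 = 7·47 + 5
47 = 9·5 + 2
5 = 2·2 + 1
2 = 2·1 + 0  (stop)
So 20673/3382 = [6; 8, 1, 7, 9, 2, 2].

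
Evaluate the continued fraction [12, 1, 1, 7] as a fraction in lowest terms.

Using pₖ = aₖpₖ₋₁ + pₖ₋₂ and qₖ = aₖqₖ₋₁ + qₖ₋₂:
  k=0: a=12, p=12, q=1
  k=1: a=1, p=13, q=1
  k=2: a=1, p=25, q=2
  k=3: a=7, p=188, q=15

188/15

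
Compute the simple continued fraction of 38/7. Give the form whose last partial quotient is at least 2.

38 = 5·7 + 3
7 = 2·3 + 1
3 = 3·1 + 0  (stop)
So 38/7 = [5; 2, 3].

[5; 2, 3]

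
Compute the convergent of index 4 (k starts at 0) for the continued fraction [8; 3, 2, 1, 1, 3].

Using pₖ = aₖpₖ₋₁ + pₖ₋₂, qₖ = aₖqₖ₋₁ + qₖ₋₂ (with p₋₁=1, p₋₂=0, q₋₁=0, q₋₂=1):
  k=0: a=8, p=8, q=1
  k=1: a=3, p=25, q=3
  k=2: a=2, p=58, q=7
  k=3: a=1, p=83, q=10
  k=4: a=1, p=141, q=17

141/17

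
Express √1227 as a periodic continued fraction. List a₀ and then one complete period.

[35; 35, 70]

a₀ = ⌊√1227⌋ = 35.
With m₀=0, d₀=1 and mₖ₊₁ = dₖaₖ − mₖ, dₖ₊₁ = (n − mₖ₊₁²)/dₖ, aₖ₊₁ = ⌊(a₀+mₖ₊₁)/dₖ₊₁⌋:
  k=1: m=35, d=2, a=35
  k=2: m=35, d=1, a=70
d=1 and a=2a₀=70 at k=2, so the next step gives (m, d) = (35, 2) again — its k=1 value — and the period has length 2.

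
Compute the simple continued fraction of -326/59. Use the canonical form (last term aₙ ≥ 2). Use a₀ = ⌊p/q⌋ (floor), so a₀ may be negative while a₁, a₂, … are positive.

-326 = -6*59 + 28
59 = 2*28 + 3
28 = 9*3 + 1
3 = 3*1 + 0  (stop)
So -326/59 = [-6; 2, 9, 3].

[-6; 2, 9, 3]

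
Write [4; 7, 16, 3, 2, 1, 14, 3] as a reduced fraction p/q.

Using pₖ = aₖpₖ₋₁ + pₖ₋₂ and qₖ = aₖqₖ₋₁ + qₖ₋₂:
  k=0: a=4, p=4, q=1
  k=1: a=7, p=29, q=7
  k=2: a=16, p=468, q=113
  k=3: a=3, p=1433, q=346
  k=4: a=2, p=3334, q=805
  k=5: a=1, p=4767, q=1151
  k=6: a=14, p=70072, q=16919
  k=7: a=3, p=214983, q=51908

214983/51908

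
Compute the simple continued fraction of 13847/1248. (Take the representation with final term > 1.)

13847 = 11*1248 + 119
1248 = 10*119 + 58
119 = 2*58 + 3
58 = 19*3 + 1
3 = 3*1 + 0  (stop)
So 13847/1248 = [11; 10, 2, 19, 3].

[11; 10, 2, 19, 3]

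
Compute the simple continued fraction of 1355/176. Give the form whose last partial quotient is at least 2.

[7; 1, 2, 3, 8, 2]

1355 = 7·176 + 123
176 = 1·123 + 53
123 = 2·53 + 17
53 = 3·17 + 2
17 = 8·2 + 1
2 = 2·1 + 0  (stop)
So 1355/176 = [7; 1, 2, 3, 8, 2].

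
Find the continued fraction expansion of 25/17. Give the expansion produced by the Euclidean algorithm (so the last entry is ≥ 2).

[1; 2, 8]

25 = 1*17 + 8
17 = 2*8 + 1
8 = 8*1 + 0  (stop)
So 25/17 = [1; 2, 8].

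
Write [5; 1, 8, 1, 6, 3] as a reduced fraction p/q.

1280/217

Fold from the inside: start with 3/1.
  6 + 1/3 = 19/3
  1 + 3/19 = 22/19
  8 + 19/22 = 195/22
  1 + 22/195 = 217/195
  5 + 195/217 = 1280/217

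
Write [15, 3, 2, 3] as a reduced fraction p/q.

Using pₖ = aₖpₖ₋₁ + pₖ₋₂ and qₖ = aₖqₖ₋₁ + qₖ₋₂:
  k=0: a=15, p=15, q=1
  k=1: a=3, p=46, q=3
  k=2: a=2, p=107, q=7
  k=3: a=3, p=367, q=24

367/24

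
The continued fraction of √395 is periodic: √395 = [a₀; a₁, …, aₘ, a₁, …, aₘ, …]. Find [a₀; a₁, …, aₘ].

a₀ = ⌊√395⌋ = 19.
With m₀=0, d₀=1 and mₖ₊₁ = dₖaₖ − mₖ, dₖ₊₁ = (n − mₖ₊₁²)/dₖ, aₖ₊₁ = ⌊(a₀+mₖ₊₁)/dₖ₊₁⌋:
  k=1: m=19, d=34, a=1
  k=2: m=15, d=5, a=6
  k=3: m=15, d=34, a=1
  k=4: m=19, d=1, a=38
d=1 and a=2a₀=38 at k=4, so the next step gives (m, d) = (19, 34) again — its k=1 value — and the period has length 4.

[19; 1, 6, 1, 38]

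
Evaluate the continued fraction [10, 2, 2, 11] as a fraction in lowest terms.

593/57

Fold from the inside: start with 11/1.
  2 + 1/11 = 23/11
  2 + 11/23 = 57/23
  10 + 23/57 = 593/57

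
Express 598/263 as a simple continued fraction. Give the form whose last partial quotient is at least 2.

[2; 3, 1, 1, 1, 7, 3]

598 = 2·263 + 72
263 = 3·72 + 47
72 = 1·47 + 25
47 = 1·25 + 22
25 = 1·22 + 3
22 = 7·3 + 1
3 = 3·1 + 0  (stop)
So 598/263 = [2; 3, 1, 1, 1, 7, 3].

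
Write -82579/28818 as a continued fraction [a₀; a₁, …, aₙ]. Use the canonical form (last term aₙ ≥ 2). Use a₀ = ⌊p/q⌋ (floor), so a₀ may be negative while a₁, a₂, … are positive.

-82579 = -3×28818 + 3875
28818 = 7×3875 + 1693
3875 = 2×1693 + 489
1693 = 3×489 + 226
489 = 2×226 + 37
226 = 6×37 + 4
37 = 9×4 + 1
4 = 4×1 + 0  (stop)
So -82579/28818 = [-3; 7, 2, 3, 2, 6, 9, 4].

[-3; 7, 2, 3, 2, 6, 9, 4]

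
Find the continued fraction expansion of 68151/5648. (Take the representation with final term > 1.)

[12; 15, 16, 3, 3, 2]

68151 = 12*5648 + 375
5648 = 15*375 + 23
375 = 16*23 + 7
23 = 3*7 + 2
7 = 3*2 + 1
2 = 2*1 + 0  (stop)
So 68151/5648 = [12; 15, 16, 3, 3, 2].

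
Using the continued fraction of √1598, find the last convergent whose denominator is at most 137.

√1598 = [39; 1, 38, 1, 78, …] (period length 4).
Convergents:
  p_0/q_0 = 39/1
  p_1/q_1 = 40/1
  p_2/q_2 = 1559/39
  p_3/q_3 = 1599/40
  p_4/q_4 = 126281/3159
q_3 = 40 ≤ 137 < 3159 = q_4, so the answer is 1599/40.

1599/40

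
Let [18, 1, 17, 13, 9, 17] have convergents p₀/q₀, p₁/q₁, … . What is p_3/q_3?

Using pₖ = aₖpₖ₋₁ + pₖ₋₂, qₖ = aₖqₖ₋₁ + qₖ₋₂ (with p₋₁=1, p₋₂=0, q₋₁=0, q₋₂=1):
  k=0: a=18, p=18, q=1
  k=1: a=1, p=19, q=1
  k=2: a=17, p=341, q=18
  k=3: a=13, p=4452, q=235

4452/235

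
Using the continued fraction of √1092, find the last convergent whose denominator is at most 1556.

√1092 = [33; 22, 66, …] (period length 2).
Convergents:
  p_0/q_0 = 33/1
  p_1/q_1 = 727/22
  p_2/q_2 = 48015/1453
  p_3/q_3 = 1057057/31988
q_2 = 1453 ≤ 1556 < 31988 = q_3, so the answer is 48015/1453.

48015/1453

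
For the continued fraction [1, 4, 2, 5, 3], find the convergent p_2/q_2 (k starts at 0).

Using pₖ = aₖpₖ₋₁ + pₖ₋₂, qₖ = aₖqₖ₋₁ + qₖ₋₂ (with p₋₁=1, p₋₂=0, q₋₁=0, q₋₂=1):
  k=0: a=1, p=1, q=1
  k=1: a=4, p=5, q=4
  k=2: a=2, p=11, q=9

11/9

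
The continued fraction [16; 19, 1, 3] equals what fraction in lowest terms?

Fold from the inside: start with 3/1.
  1 + 1/3 = 4/3
  19 + 3/4 = 79/4
  16 + 4/79 = 1268/79

1268/79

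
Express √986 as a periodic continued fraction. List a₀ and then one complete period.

[31; 2, 2, 62]

a₀ = ⌊√986⌋ = 31.
With m₀=0, d₀=1 and mₖ₊₁ = dₖaₖ − mₖ, dₖ₊₁ = (n − mₖ₊₁²)/dₖ, aₖ₊₁ = ⌊(a₀+mₖ₊₁)/dₖ₊₁⌋:
  k=1: m=31, d=25, a=2
  k=2: m=19, d=25, a=2
  k=3: m=31, d=1, a=62
d=1 and a=2a₀=62 at k=3, so the next step gives (m, d) = (31, 25) again — its k=1 value — and the period has length 3.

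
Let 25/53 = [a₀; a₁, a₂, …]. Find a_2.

8

25 = 0·53 + 25   →  a_0 = 0
53 = 2·25 + 3   →  a_1 = 2
25 = 8·3 + 1   →  a_2 = 8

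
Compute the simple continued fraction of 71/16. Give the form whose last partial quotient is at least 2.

[4; 2, 3, 2]

71 = 4*16 + 7
16 = 2*7 + 2
7 = 3*2 + 1
2 = 2*1 + 0  (stop)
So 71/16 = [4; 2, 3, 2].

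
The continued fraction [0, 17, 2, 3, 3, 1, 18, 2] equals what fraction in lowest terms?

Fold from the inside: start with 2/1.
  18 + 1/2 = 37/2
  1 + 2/37 = 39/37
  3 + 37/39 = 154/39
  3 + 39/154 = 501/154
  2 + 154/501 = 1156/501
  17 + 501/1156 = 20153/1156
  0 + 1156/20153 = 1156/20153

1156/20153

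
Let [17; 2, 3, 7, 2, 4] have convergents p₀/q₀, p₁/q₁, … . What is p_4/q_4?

Using pₖ = aₖpₖ₋₁ + pₖ₋₂, qₖ = aₖqₖ₋₁ + qₖ₋₂ (with p₋₁=1, p₋₂=0, q₋₁=0, q₋₂=1):
  k=0: a=17, p=17, q=1
  k=1: a=2, p=35, q=2
  k=2: a=3, p=122, q=7
  k=3: a=7, p=889, q=51
  k=4: a=2, p=1900, q=109

1900/109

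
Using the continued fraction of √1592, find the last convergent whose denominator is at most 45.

√1592 = [39; 1, 8, 1, 78, …] (period length 4).
Convergents:
  p_0/q_0 = 39/1
  p_1/q_1 = 40/1
  p_2/q_2 = 359/9
  p_3/q_3 = 399/10
  p_4/q_4 = 31481/789
q_3 = 10 ≤ 45 < 789 = q_4, so the answer is 399/10.

399/10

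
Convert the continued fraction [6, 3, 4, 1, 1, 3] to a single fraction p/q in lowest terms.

650/103

Fold from the inside: start with 3/1.
  1 + 1/3 = 4/3
  1 + 3/4 = 7/4
  4 + 4/7 = 32/7
  3 + 7/32 = 103/32
  6 + 32/103 = 650/103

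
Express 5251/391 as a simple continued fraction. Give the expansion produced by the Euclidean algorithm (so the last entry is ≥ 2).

[13; 2, 3, 18, 3]

5251 = 13×391 + 168
391 = 2×168 + 55
168 = 3×55 + 3
55 = 18×3 + 1
3 = 3×1 + 0  (stop)
So 5251/391 = [13; 2, 3, 18, 3].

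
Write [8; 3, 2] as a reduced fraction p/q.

Using pₖ = aₖpₖ₋₁ + pₖ₋₂ and qₖ = aₖqₖ₋₁ + qₖ₋₂:
  k=0: a=8, p=8, q=1
  k=1: a=3, p=25, q=3
  k=2: a=2, p=58, q=7

58/7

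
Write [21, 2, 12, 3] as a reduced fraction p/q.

Fold from the inside: start with 3/1.
  12 + 1/3 = 37/3
  2 + 3/37 = 77/37
  21 + 37/77 = 1654/77

1654/77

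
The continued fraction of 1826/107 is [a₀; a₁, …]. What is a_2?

3

1826 = 17·107 + 7   →  a_0 = 17
107 = 15·7 + 2   →  a_1 = 15
7 = 3·2 + 1   →  a_2 = 3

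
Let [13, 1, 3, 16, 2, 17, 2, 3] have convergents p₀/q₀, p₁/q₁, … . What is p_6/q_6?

Using pₖ = aₖpₖ₋₁ + pₖ₋₂, qₖ = aₖqₖ₋₁ + qₖ₋₂ (with p₋₁=1, p₋₂=0, q₋₁=0, q₋₂=1):
  k=0: a=13, p=13, q=1
  k=1: a=1, p=14, q=1
  k=2: a=3, p=55, q=4
  k=3: a=16, p=894, q=65
  k=4: a=2, p=1843, q=134
  k=5: a=17, p=32225, q=2343
  k=6: a=2, p=66293, q=4820

66293/4820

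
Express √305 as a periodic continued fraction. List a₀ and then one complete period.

[17; 2, 6, 2, 34]

a₀ = ⌊√305⌋ = 17.
With m₀=0, d₀=1 and mₖ₊₁ = dₖaₖ − mₖ, dₖ₊₁ = (n − mₖ₊₁²)/dₖ, aₖ₊₁ = ⌊(a₀+mₖ₊₁)/dₖ₊₁⌋:
  k=1: m=17, d=16, a=2
  k=2: m=15, d=5, a=6
  k=3: m=15, d=16, a=2
  k=4: m=17, d=1, a=34
d=1 and a=2a₀=34 at k=4, so the next step gives (m, d) = (17, 16) again — its k=1 value — and the period has length 4.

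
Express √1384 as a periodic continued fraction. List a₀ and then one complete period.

[37; 4, 1, 17, 1, 4, 74]

a₀ = ⌊√1384⌋ = 37.
With m₀=0, d₀=1 and mₖ₊₁ = dₖaₖ − mₖ, dₖ₊₁ = (n − mₖ₊₁²)/dₖ, aₖ₊₁ = ⌊(a₀+mₖ₊₁)/dₖ₊₁⌋:
  k=1: m=37, d=15, a=4
  k=2: m=23, d=57, a=1
  k=3: m=34, d=4, a=17
  k=4: m=34, d=57, a=1
  k=5: m=23, d=15, a=4
  k=6: m=37, d=1, a=74
d=1 and a=2a₀=74 at k=6, so the next step gives (m, d) = (37, 15) again — its k=1 value — and the period has length 6.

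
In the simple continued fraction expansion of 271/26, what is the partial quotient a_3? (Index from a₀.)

271 = 10·26 + 11   →  a_0 = 10
26 = 2·11 + 4   →  a_1 = 2
11 = 2·4 + 3   →  a_2 = 2
4 = 1·3 + 1   →  a_3 = 1

1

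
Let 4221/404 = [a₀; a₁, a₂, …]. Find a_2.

4221 = 10·404 + 181   →  a_0 = 10
404 = 2·181 + 42   →  a_1 = 2
181 = 4·42 + 13   →  a_2 = 4

4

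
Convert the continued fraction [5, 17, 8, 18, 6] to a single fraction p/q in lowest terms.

Using pₖ = aₖpₖ₋₁ + pₖ₋₂ and qₖ = aₖqₖ₋₁ + qₖ₋₂:
  k=0: a=5, p=5, q=1
  k=1: a=17, p=86, q=17
  k=2: a=8, p=693, q=137
  k=3: a=18, p=12560, q=2483
  k=4: a=6, p=76053, q=15035

76053/15035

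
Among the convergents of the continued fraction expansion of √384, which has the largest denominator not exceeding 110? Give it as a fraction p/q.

1940/99

√384 = [19; 1, 1, 2, 9, 2, 1, 1, 38, …] (period length 8).
Convergents:
  p_0/q_0 = 19/1
  p_1/q_1 = 20/1
  p_2/q_2 = 39/2
  p_3/q_3 = 98/5
  p_4/q_4 = 921/47
  p_5/q_5 = 1940/99
  p_6/q_6 = 2861/146
q_5 = 99 ≤ 110 < 146 = q_6, so the answer is 1940/99.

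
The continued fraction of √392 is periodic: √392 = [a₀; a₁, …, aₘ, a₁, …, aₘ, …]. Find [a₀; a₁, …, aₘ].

a₀ = ⌊√392⌋ = 19.
With m₀=0, d₀=1 and mₖ₊₁ = dₖaₖ − mₖ, dₖ₊₁ = (n − mₖ₊₁²)/dₖ, aₖ₊₁ = ⌊(a₀+mₖ₊₁)/dₖ₊₁⌋:
  k=1: m=19, d=31, a=1
  k=2: m=12, d=8, a=3
  k=3: m=12, d=31, a=1
  k=4: m=19, d=1, a=38
d=1 and a=2a₀=38 at k=4, so the next step gives (m, d) = (19, 31) again — its k=1 value — and the period has length 4.

[19; 1, 3, 1, 38]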